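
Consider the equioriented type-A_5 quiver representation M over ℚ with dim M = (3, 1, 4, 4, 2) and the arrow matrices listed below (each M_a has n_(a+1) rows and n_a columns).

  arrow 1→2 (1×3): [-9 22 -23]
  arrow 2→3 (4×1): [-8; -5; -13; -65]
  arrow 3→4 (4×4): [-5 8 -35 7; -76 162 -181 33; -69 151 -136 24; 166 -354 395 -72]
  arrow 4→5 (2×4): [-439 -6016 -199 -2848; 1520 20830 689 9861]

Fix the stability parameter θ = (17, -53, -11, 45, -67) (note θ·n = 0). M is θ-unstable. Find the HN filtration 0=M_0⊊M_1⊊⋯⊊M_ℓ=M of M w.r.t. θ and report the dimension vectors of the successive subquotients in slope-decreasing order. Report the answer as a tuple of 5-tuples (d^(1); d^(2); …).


Via rank(M_{q-1}∘⋯∘M_p): M ≅ I[1,1]^2, I[1,5], I[3,4]^2, I[3,5].
μ_θ-semistable layers: μ^(1)=45; μ^(2)=17; μ^(3)=-11; μ^(4)=-18

((0, 0, 0, 2, 0); (2, 0, 0, 0, 0); (0, 0, 4, 2, 2); (1, 1, 0, 0, 0))


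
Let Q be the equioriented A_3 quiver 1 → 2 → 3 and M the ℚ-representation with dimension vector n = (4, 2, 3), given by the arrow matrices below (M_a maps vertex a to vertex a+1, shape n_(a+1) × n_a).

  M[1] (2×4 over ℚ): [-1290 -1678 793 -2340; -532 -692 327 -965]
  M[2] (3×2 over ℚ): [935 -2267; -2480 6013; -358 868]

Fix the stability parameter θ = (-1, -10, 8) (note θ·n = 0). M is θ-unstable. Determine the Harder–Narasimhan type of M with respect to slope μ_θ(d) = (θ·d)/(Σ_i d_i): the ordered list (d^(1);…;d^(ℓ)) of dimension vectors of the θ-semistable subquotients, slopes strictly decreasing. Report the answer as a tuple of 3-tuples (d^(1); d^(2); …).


Via rank(M_{q-1}∘⋯∘M_p): M ≅ I[1,1]^2, I[1,3]^2, I[3,3].
μ_θ-semistable layers: μ^(1)=8; μ^(2)=-1; μ^(3)=-11/2

((0, 0, 3); (2, 0, 0); (2, 2, 0))


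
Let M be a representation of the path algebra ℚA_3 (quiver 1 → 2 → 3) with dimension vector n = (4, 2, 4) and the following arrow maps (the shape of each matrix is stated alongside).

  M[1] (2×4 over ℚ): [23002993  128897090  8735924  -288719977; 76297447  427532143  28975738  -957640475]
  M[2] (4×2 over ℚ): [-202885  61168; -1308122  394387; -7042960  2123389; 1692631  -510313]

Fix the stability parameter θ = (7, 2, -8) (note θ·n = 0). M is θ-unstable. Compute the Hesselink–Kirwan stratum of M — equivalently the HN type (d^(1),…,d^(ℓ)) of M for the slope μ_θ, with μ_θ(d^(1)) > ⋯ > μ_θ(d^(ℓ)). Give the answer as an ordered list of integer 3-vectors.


Interval decomposition of M: I[1,1]^2, I[1,3]^2, I[3,3]^2.
HN type (ℓ=3): μ^(1)=7; μ^(2)=1/3; μ^(3)=-8

((2, 0, 0); (2, 2, 2); (0, 0, 2))


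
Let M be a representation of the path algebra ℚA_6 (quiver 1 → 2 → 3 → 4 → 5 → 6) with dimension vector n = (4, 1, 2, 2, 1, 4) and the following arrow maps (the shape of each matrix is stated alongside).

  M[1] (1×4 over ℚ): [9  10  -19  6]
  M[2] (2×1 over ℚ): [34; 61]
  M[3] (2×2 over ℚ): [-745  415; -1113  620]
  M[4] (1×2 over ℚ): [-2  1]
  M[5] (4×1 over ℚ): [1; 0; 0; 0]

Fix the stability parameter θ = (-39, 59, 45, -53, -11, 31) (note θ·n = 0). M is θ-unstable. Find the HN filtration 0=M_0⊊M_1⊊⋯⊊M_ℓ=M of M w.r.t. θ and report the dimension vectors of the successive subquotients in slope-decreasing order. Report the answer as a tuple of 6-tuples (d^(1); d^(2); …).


Via rank(M_{q-1}∘⋯∘M_p): M ≅ I[1,1]^3, I[1,6], I[3,4], I[6,6]^3.
μ_θ-semistable layers: μ^(1)=31; μ^(2)=10; μ^(3)=-4; μ^(4)=-39

((0, 0, 0, 0, 0, 4); (0, 1, 1, 1, 1, 0); (0, 0, 1, 1, 0, 0); (4, 0, 0, 0, 0, 0))


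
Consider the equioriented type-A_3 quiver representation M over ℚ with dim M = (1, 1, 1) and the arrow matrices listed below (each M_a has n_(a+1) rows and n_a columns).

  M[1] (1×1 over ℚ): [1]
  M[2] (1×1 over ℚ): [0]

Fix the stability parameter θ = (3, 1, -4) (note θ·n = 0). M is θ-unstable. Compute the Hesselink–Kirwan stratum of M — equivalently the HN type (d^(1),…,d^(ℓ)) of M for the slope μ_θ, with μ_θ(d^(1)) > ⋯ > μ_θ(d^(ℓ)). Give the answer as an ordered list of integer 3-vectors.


Via rank(M_{q-1}∘⋯∘M_p): M ≅ I[1,2], I[3,3].
μ_θ-semistable layers: μ^(1)=2; μ^(2)=-4

((1, 1, 0); (0, 0, 1))


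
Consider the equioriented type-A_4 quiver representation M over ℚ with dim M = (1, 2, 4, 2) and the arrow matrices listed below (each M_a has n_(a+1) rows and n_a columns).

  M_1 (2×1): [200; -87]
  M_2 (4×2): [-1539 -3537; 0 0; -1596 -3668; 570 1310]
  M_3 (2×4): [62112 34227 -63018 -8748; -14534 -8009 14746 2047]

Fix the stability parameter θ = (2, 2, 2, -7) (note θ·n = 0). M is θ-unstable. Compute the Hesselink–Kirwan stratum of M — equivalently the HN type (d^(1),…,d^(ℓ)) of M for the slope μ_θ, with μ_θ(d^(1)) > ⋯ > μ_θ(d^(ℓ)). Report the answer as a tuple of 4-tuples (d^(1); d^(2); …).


Via rank(M_{q-1}∘⋯∘M_p): M ≅ I[1,3], I[2,2], I[3,3], I[3,4]^2.
μ_θ-semistable layers: μ^(1)=2; μ^(2)=-5/2

((1, 2, 2, 0); (0, 0, 2, 2))


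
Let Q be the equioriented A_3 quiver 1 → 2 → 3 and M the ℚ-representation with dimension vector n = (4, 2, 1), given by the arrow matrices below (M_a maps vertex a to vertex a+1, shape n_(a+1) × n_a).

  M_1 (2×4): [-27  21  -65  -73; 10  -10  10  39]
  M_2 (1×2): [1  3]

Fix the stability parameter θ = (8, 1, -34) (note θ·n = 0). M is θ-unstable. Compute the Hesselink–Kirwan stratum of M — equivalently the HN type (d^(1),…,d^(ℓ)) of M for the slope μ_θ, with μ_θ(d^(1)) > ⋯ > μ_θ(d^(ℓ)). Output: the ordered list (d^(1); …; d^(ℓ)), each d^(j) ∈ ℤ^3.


Interval decomposition of M: I[1,1]^2, I[1,2], I[1,3].
HN type (ℓ=3): μ^(1)=8; μ^(2)=9/2; μ^(3)=-25/3

((2, 0, 0); (1, 1, 0); (1, 1, 1))


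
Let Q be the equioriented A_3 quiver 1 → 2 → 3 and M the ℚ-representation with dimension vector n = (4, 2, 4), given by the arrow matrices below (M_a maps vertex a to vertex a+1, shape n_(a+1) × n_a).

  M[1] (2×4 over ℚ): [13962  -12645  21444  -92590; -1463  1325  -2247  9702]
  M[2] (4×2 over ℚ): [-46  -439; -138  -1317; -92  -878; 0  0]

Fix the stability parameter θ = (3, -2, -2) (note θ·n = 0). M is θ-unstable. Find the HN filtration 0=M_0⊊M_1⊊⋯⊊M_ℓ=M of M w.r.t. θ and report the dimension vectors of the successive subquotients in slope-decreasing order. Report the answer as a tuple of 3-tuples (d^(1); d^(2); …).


Interval decomposition of M: I[1,1]^2, I[1,2], I[1,3], I[3,3]^3.
HN type (ℓ=4): μ^(1)=3; μ^(2)=1/2; μ^(3)=-1/3; μ^(4)=-2

((2, 0, 0); (1, 1, 0); (1, 1, 1); (0, 0, 3))


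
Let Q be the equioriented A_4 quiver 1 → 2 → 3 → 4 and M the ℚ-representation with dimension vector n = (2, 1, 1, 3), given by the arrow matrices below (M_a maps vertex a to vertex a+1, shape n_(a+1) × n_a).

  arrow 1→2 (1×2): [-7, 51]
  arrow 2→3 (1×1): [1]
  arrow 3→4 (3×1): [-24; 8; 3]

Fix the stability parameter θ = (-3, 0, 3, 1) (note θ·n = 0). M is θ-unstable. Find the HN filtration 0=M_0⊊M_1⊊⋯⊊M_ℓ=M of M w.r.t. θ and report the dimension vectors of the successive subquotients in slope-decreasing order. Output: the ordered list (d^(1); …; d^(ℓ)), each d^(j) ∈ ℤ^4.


Via rank(M_{q-1}∘⋯∘M_p): M ≅ I[1,1], I[1,4], I[4,4]^2.
μ_θ-semistable layers: μ^(1)=2; μ^(2)=1; μ^(3)=0; μ^(4)=-3

((0, 0, 1, 1); (0, 0, 0, 2); (0, 1, 0, 0); (2, 0, 0, 0))


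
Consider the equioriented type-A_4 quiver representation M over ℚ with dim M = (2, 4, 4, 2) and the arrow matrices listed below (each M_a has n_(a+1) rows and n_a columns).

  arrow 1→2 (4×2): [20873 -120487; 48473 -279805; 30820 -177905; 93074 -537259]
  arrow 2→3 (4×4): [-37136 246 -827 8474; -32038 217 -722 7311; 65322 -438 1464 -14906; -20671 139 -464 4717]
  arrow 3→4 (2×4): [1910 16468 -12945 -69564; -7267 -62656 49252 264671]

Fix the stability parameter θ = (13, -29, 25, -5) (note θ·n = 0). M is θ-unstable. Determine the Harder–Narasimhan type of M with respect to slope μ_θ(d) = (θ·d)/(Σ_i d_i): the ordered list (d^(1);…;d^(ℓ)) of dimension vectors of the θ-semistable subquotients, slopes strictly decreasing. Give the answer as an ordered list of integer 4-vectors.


Via rank(M_{q-1}∘⋯∘M_p): M ≅ I[1,3]^2, I[2,2], I[2,4], I[3,4].
μ_θ-semistable layers: μ^(1)=25; μ^(2)=10; μ^(3)=-8; μ^(4)=-29

((0, 0, 2, 0); (0, 0, 2, 2); (2, 2, 0, 0); (0, 2, 0, 0))


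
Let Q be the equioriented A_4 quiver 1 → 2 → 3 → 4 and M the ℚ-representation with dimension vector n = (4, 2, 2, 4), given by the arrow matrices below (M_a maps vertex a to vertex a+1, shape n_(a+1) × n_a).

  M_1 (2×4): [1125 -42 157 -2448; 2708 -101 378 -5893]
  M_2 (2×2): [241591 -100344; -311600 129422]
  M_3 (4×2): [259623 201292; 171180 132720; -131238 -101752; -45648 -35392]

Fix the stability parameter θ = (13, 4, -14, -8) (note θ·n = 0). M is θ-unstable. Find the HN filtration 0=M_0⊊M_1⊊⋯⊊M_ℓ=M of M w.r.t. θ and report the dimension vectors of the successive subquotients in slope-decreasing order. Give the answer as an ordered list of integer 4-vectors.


Interval decomposition of M: I[1,1]^2, I[1,3], I[1,4], I[4,4]^3.
HN type (ℓ=4): μ^(1)=13; μ^(2)=1; μ^(3)=-5/4; μ^(4)=-8

((2, 0, 0, 0); (1, 1, 1, 0); (1, 1, 1, 1); (0, 0, 0, 3))


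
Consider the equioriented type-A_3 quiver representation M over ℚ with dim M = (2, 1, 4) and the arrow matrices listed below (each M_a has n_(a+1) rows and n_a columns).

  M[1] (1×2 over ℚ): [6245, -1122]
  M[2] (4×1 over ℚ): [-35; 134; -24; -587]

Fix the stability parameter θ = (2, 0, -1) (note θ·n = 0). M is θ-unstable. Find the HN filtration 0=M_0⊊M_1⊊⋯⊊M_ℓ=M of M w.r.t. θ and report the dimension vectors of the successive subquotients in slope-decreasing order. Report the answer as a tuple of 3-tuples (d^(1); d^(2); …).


Barcode: M ≅ I[1,1], I[1,3], I[3,3]^3. HN layers by μ_θ (3 steps, strictly decreasing):
  μ^(1)=2; μ^(2)=1/3; μ^(3)=-1

((1, 0, 0); (1, 1, 1); (0, 0, 3))


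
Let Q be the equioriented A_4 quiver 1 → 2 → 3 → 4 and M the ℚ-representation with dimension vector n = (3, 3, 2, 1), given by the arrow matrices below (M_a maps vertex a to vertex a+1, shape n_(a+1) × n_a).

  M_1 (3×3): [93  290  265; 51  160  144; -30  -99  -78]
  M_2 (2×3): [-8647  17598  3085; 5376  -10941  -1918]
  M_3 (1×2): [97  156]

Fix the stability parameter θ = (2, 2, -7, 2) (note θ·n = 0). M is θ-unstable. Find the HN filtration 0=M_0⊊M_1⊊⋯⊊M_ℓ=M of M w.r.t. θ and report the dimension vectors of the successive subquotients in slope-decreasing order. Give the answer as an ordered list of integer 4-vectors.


Interval decomposition of M: I[1,2], I[1,3], I[1,4].
HN type (ℓ=2): μ^(1)=2; μ^(2)=-1

((1, 1, 0, 1); (2, 2, 2, 0))


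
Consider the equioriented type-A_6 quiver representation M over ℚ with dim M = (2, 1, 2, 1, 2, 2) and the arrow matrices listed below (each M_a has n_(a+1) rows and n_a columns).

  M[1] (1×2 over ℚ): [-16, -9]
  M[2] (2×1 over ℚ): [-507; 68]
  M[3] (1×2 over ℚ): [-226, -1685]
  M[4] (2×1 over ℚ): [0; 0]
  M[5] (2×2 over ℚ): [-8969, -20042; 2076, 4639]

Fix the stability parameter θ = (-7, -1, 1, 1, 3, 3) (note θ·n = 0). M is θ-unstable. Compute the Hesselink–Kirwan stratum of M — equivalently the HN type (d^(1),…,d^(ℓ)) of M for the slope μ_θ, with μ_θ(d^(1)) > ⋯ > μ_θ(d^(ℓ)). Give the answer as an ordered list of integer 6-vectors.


Barcode: M ≅ I[1,1], I[1,4], I[3,3], I[5,6]^2. HN layers by μ_θ (4 steps, strictly decreasing):
  μ^(1)=3; μ^(2)=1; μ^(3)=-1; μ^(4)=-7

((0, 0, 0, 0, 2, 2); (0, 0, 2, 1, 0, 0); (0, 1, 0, 0, 0, 0); (2, 0, 0, 0, 0, 0))


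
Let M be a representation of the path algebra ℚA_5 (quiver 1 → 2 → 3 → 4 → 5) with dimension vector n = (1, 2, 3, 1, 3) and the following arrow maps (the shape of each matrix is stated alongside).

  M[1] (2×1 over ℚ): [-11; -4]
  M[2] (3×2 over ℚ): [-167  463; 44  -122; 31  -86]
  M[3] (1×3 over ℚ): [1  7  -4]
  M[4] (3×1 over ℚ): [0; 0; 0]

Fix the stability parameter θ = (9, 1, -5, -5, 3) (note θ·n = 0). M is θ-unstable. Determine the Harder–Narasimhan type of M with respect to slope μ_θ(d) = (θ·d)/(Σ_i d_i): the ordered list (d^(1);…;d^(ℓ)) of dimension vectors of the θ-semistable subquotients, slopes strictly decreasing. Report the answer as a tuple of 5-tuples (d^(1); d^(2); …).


Via rank(M_{q-1}∘⋯∘M_p): M ≅ I[1,4], I[2,3], I[3,3], I[5,5]^3.
μ_θ-semistable layers: μ^(1)=3; μ^(2)=0; μ^(3)=-2; μ^(4)=-5

((0, 0, 0, 0, 3); (1, 1, 1, 1, 0); (0, 1, 1, 0, 0); (0, 0, 1, 0, 0))


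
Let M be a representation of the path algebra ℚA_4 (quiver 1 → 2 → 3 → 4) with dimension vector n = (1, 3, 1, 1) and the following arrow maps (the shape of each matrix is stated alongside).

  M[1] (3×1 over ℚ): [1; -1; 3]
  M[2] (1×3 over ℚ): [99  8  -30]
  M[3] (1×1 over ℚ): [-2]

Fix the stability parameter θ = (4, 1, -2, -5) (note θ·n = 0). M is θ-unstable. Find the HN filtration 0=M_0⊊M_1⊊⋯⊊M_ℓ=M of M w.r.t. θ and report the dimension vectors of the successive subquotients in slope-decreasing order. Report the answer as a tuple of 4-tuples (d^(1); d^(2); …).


Via rank(M_{q-1}∘⋯∘M_p): M ≅ I[1,4], I[2,2]^2.
μ_θ-semistable layers: μ^(1)=1; μ^(2)=-1/2

((0, 2, 0, 0); (1, 1, 1, 1))


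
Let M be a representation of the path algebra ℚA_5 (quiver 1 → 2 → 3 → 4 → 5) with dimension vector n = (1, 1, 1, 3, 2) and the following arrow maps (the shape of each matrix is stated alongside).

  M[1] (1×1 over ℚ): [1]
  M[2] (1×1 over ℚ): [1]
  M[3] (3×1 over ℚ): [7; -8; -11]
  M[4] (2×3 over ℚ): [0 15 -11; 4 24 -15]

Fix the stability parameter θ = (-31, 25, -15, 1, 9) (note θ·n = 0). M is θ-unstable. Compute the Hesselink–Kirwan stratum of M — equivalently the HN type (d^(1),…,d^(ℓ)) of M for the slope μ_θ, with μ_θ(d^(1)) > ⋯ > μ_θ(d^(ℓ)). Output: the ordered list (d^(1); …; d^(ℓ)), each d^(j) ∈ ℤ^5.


Interval decomposition of M: I[1,5], I[4,4], I[4,5].
HN type (ℓ=4): μ^(1)=9; μ^(2)=11/3; μ^(3)=1; μ^(4)=-31

((0, 0, 0, 0, 2); (0, 1, 1, 1, 0); (0, 0, 0, 2, 0); (1, 0, 0, 0, 0))


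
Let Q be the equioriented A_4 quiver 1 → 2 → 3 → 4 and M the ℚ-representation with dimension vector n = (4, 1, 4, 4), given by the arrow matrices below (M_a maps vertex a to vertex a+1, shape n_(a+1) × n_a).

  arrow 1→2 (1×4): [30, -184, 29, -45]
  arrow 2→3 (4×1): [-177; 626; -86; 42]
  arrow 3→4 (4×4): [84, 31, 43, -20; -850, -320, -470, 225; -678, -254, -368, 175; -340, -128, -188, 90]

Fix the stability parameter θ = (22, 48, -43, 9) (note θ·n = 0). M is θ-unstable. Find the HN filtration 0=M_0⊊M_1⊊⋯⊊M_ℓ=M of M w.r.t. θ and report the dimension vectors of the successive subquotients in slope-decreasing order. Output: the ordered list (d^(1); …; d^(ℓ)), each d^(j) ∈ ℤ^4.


Barcode: M ≅ I[1,1]^3, I[1,3], I[3,3], I[3,4]^2, I[4,4]^2. HN layers by μ_θ (3 steps, strictly decreasing):
  μ^(1)=22; μ^(2)=9; μ^(3)=-43

((3, 0, 0, 0); (1, 1, 1, 4); (0, 0, 3, 0))


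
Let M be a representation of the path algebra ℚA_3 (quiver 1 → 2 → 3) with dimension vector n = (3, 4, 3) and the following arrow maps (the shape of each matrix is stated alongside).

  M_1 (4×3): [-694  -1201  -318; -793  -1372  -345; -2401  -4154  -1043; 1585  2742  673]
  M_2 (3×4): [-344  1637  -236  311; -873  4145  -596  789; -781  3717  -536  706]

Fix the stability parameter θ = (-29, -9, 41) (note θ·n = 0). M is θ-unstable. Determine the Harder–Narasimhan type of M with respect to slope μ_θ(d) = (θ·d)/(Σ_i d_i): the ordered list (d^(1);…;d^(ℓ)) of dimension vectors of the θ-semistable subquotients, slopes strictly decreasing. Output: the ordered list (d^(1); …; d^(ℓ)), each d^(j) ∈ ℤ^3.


Barcode: M ≅ I[1,3]^3, I[2,2]. HN layers by μ_θ (3 steps, strictly decreasing):
  μ^(1)=41; μ^(2)=-9; μ^(3)=-29

((0, 0, 3); (0, 4, 0); (3, 0, 0))


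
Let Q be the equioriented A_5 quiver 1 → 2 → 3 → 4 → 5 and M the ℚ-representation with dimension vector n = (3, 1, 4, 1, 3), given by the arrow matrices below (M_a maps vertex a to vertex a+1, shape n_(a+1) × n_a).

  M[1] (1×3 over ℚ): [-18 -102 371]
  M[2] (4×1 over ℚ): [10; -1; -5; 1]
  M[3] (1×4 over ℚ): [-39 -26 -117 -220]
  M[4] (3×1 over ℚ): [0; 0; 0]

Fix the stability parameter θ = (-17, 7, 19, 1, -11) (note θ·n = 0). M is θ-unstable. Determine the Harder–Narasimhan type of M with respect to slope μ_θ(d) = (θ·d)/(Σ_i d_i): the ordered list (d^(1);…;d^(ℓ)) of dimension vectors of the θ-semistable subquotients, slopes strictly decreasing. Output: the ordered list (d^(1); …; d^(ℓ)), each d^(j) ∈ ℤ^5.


Via rank(M_{q-1}∘⋯∘M_p): M ≅ I[1,1]^2, I[1,4], I[3,3]^3, I[5,5]^3.
μ_θ-semistable layers: μ^(1)=19; μ^(2)=10; μ^(3)=7; μ^(4)=-11; μ^(5)=-17

((0, 0, 3, 0, 0); (0, 0, 1, 1, 0); (0, 1, 0, 0, 0); (0, 0, 0, 0, 3); (3, 0, 0, 0, 0))


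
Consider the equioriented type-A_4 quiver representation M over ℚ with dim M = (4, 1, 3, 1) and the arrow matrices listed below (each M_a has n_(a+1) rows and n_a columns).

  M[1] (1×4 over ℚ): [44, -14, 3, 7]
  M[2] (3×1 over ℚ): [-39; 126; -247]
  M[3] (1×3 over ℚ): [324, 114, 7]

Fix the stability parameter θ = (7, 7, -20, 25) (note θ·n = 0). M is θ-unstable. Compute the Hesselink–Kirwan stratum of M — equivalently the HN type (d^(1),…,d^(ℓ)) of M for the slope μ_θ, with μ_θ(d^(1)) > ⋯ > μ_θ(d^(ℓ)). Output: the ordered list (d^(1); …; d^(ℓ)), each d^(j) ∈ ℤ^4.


Interval decomposition of M: I[1,1]^3, I[1,4], I[3,3]^2.
HN type (ℓ=4): μ^(1)=25; μ^(2)=7; μ^(3)=-2; μ^(4)=-20

((0, 0, 0, 1); (3, 0, 0, 0); (1, 1, 1, 0); (0, 0, 2, 0))


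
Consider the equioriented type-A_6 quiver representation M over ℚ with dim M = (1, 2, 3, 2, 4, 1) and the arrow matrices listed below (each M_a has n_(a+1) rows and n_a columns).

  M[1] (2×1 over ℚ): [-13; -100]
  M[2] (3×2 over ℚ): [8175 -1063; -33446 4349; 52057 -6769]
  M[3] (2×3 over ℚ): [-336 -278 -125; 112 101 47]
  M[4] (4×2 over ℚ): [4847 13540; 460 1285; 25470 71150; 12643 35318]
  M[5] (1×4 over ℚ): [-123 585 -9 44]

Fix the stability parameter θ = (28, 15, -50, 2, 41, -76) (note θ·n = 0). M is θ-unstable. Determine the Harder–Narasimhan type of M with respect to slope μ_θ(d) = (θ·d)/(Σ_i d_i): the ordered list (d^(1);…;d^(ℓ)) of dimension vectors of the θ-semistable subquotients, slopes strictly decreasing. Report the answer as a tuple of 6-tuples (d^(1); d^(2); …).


Via rank(M_{q-1}∘⋯∘M_p): M ≅ I[1,6], I[2,5], I[3,3], I[5,5]^2.
μ_θ-semistable layers: μ^(1)=41; μ^(2)=2; μ^(3)=-20/3; μ^(4)=-35/2; μ^(5)=-50

((0, 0, 0, 0, 3, 0); (0, 0, 0, 1, 0, 0); (1, 1, 1, 1, 1, 1); (0, 1, 1, 0, 0, 0); (0, 0, 1, 0, 0, 0))


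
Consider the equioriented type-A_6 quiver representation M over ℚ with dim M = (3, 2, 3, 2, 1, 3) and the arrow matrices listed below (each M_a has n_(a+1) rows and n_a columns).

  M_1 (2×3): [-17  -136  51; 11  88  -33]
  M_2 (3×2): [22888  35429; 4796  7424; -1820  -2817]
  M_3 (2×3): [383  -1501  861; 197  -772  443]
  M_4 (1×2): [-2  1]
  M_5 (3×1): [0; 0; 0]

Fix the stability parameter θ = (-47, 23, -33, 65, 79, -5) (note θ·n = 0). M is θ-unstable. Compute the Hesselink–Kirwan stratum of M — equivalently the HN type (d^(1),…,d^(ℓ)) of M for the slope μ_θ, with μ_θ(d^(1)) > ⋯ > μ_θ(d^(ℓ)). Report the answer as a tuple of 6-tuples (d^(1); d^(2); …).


Via rank(M_{q-1}∘⋯∘M_p): M ≅ I[1,1]^2, I[1,5], I[2,4], I[3,3], I[6,6]^3.
μ_θ-semistable layers: μ^(1)=79; μ^(2)=65; μ^(3)=-5; μ^(4)=-33; μ^(5)=-47

((0, 0, 0, 0, 1, 0); (0, 0, 0, 2, 0, 0); (0, 2, 2, 0, 0, 3); (0, 0, 1, 0, 0, 0); (3, 0, 0, 0, 0, 0))


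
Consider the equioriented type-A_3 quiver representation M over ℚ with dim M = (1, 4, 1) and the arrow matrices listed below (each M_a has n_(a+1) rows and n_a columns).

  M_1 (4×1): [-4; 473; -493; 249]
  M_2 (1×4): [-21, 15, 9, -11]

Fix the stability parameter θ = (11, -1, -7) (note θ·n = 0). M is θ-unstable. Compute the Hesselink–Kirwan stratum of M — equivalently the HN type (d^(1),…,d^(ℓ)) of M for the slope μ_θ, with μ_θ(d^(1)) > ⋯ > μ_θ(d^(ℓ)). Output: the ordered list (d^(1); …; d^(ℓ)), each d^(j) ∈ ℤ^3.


Via rank(M_{q-1}∘⋯∘M_p): M ≅ I[1,3], I[2,2]^3.
μ_θ-semistable layers: μ^(1)=1; μ^(2)=-1

((1, 1, 1); (0, 3, 0))


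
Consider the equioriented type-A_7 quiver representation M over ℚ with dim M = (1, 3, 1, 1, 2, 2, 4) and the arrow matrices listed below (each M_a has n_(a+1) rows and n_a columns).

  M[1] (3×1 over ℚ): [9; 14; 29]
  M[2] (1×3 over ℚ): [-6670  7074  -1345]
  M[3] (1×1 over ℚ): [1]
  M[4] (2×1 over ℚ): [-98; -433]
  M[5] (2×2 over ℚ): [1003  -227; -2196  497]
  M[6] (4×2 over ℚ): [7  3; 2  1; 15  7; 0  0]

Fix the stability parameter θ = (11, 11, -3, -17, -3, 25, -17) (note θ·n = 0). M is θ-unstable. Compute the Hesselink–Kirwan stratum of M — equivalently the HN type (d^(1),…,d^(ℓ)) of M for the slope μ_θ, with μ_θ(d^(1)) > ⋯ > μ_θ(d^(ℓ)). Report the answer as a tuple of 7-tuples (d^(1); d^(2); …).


Barcode: M ≅ I[1,7], I[2,2]^2, I[5,7], I[7,7]^2. HN layers by μ_θ (5 steps, strictly decreasing):
  μ^(1)=11; μ^(2)=4; μ^(3)=-1/5; μ^(4)=-3; μ^(5)=-17

((0, 2, 0, 0, 0, 0, 0); (0, 0, 0, 0, 0, 2, 2); (1, 1, 1, 1, 1, 0, 0); (0, 0, 0, 0, 1, 0, 0); (0, 0, 0, 0, 0, 0, 2))


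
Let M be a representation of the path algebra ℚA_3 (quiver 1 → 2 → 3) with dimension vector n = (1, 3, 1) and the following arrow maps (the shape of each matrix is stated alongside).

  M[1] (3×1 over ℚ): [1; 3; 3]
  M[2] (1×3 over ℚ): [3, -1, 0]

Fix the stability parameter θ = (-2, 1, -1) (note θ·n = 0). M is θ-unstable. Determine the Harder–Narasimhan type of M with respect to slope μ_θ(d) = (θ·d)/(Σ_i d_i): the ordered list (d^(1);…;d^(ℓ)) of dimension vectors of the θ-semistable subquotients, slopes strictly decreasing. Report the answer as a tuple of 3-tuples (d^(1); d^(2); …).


Interval decomposition of M: I[1,2], I[2,2], I[2,3].
HN type (ℓ=3): μ^(1)=1; μ^(2)=0; μ^(3)=-2

((0, 2, 0); (0, 1, 1); (1, 0, 0))


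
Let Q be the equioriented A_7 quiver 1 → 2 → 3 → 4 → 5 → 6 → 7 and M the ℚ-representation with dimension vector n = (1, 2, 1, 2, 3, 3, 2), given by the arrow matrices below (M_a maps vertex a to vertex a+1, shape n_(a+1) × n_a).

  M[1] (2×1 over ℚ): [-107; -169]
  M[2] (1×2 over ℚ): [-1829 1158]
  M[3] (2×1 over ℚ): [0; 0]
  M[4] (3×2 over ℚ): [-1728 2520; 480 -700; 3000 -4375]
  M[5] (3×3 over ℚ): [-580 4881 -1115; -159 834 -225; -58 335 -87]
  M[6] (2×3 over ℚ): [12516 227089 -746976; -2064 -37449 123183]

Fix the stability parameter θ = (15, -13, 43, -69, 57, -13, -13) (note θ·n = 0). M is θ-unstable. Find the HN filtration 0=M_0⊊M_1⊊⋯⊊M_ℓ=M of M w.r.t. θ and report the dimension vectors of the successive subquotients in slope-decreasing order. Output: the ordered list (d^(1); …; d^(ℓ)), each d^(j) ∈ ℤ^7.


Barcode: M ≅ I[1,3], I[2,2], I[4,4], I[4,7], I[5,6], I[5,7]. HN layers by μ_θ (6 steps, strictly decreasing):
  μ^(1)=43; μ^(2)=22; μ^(3)=31/3; μ^(4)=1; μ^(5)=-13; μ^(6)=-69

((0, 0, 1, 0, 0, 0, 0); (0, 0, 0, 0, 1, 1, 0); (0, 0, 0, 0, 2, 2, 2); (1, 1, 0, 0, 0, 0, 0); (0, 1, 0, 0, 0, 0, 0); (0, 0, 0, 2, 0, 0, 0))


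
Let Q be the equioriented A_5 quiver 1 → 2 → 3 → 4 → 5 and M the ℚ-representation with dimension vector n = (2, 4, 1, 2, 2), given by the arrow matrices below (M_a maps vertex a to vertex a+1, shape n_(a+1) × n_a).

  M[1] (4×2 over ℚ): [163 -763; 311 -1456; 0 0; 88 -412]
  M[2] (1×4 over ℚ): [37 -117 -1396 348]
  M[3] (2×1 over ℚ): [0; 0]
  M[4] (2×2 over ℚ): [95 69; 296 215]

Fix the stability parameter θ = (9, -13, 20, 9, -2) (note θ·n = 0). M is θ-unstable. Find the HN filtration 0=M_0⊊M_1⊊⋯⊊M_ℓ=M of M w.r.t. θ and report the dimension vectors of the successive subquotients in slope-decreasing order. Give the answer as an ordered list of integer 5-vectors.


Via rank(M_{q-1}∘⋯∘M_p): M ≅ I[1,2], I[1,3], I[2,2]^2, I[4,5]^2.
μ_θ-semistable layers: μ^(1)=20; μ^(2)=7/2; μ^(3)=-2; μ^(4)=-13

((0, 0, 1, 0, 0); (0, 0, 0, 2, 2); (2, 2, 0, 0, 0); (0, 2, 0, 0, 0))


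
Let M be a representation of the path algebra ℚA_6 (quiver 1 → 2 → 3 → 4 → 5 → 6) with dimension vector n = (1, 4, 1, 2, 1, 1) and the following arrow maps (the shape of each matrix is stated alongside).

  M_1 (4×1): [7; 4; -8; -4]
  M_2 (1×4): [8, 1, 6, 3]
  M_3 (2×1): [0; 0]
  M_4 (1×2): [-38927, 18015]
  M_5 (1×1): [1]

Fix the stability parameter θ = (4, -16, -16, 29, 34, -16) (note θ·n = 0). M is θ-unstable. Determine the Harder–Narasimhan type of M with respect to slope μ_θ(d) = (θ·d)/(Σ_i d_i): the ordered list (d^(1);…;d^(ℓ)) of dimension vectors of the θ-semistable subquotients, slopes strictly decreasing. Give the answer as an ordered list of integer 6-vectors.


Barcode: M ≅ I[1,2], I[2,2]^2, I[2,3], I[4,4], I[4,6]. HN layers by μ_θ (4 steps, strictly decreasing):
  μ^(1)=29; μ^(2)=47/3; μ^(3)=-6; μ^(4)=-16

((0, 0, 0, 1, 0, 0); (0, 0, 0, 1, 1, 1); (1, 1, 0, 0, 0, 0); (0, 3, 1, 0, 0, 0))


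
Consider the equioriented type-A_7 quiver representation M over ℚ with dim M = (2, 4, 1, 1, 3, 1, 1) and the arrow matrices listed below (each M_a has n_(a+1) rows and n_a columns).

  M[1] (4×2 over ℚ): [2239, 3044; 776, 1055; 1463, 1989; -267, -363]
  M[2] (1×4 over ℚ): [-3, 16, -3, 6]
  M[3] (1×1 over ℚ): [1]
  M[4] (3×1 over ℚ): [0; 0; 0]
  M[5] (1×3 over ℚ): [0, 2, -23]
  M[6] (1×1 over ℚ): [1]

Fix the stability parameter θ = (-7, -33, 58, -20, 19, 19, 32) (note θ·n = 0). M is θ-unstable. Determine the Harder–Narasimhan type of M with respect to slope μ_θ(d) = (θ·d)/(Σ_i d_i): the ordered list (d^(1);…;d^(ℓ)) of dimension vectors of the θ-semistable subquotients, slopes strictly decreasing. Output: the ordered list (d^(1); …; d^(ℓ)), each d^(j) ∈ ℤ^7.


Interval decomposition of M: I[1,2], I[1,4], I[2,2]^2, I[5,5]^2, I[5,7].
HN type (ℓ=4): μ^(1)=32; μ^(2)=19; μ^(3)=-20; μ^(4)=-33

((0, 0, 0, 0, 0, 0, 1); (0, 0, 1, 1, 3, 1, 0); (2, 2, 0, 0, 0, 0, 0); (0, 2, 0, 0, 0, 0, 0))


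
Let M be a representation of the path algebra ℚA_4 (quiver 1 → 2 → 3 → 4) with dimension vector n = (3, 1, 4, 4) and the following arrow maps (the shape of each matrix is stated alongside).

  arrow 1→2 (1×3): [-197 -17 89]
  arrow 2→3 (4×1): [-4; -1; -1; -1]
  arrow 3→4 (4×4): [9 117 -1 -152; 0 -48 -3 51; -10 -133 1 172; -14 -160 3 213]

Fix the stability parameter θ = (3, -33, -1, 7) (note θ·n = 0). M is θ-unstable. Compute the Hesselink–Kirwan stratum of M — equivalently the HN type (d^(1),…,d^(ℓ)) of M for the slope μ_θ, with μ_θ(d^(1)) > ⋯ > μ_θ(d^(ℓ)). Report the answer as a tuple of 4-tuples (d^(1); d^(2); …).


Interval decomposition of M: I[1,1]^2, I[1,3], I[3,4]^3, I[4,4].
HN type (ℓ=4): μ^(1)=7; μ^(2)=3; μ^(3)=-1; μ^(4)=-15

((0, 0, 0, 4); (2, 0, 0, 0); (0, 0, 4, 0); (1, 1, 0, 0))


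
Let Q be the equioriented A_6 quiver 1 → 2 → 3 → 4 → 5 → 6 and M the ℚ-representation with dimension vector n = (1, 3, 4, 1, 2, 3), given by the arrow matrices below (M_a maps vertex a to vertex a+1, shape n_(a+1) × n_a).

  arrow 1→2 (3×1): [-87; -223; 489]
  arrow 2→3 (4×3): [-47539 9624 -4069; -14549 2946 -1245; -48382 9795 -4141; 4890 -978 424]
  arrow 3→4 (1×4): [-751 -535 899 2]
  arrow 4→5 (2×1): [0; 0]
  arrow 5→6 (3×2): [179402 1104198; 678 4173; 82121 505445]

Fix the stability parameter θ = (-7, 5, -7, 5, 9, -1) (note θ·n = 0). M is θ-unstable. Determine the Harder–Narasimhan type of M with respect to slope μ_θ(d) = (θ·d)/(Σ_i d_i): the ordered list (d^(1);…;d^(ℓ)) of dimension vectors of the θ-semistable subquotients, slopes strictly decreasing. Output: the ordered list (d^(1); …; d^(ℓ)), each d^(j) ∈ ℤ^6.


Via rank(M_{q-1}∘⋯∘M_p): M ≅ I[1,2], I[2,3], I[2,4], I[3,3]^2, I[5,6]^2, I[6,6].
μ_θ-semistable layers: μ^(1)=5; μ^(2)=4; μ^(3)=-1; μ^(4)=-7

((0, 1, 0, 1, 0, 0); (0, 0, 0, 0, 2, 2); (0, 2, 2, 0, 0, 1); (1, 0, 2, 0, 0, 0))


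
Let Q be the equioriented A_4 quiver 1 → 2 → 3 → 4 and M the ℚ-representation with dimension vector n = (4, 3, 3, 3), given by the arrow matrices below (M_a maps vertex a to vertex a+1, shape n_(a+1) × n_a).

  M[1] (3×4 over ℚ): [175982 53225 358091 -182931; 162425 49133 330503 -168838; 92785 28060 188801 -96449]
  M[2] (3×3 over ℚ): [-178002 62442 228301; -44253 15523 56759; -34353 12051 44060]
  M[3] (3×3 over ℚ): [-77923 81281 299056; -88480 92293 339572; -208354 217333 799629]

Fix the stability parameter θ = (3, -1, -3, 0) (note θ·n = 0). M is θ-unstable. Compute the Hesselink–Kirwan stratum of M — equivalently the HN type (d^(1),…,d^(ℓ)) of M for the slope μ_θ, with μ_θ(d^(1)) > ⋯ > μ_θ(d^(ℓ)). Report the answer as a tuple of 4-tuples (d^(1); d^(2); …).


Barcode: M ≅ I[1,1], I[1,2], I[1,4]^2, I[3,4]. HN layers by μ_θ (5 steps, strictly decreasing):
  μ^(1)=3; μ^(2)=1; μ^(3)=0; μ^(4)=-1/3; μ^(5)=-3

((1, 0, 0, 0); (1, 1, 0, 0); (0, 0, 0, 3); (2, 2, 2, 0); (0, 0, 1, 0))


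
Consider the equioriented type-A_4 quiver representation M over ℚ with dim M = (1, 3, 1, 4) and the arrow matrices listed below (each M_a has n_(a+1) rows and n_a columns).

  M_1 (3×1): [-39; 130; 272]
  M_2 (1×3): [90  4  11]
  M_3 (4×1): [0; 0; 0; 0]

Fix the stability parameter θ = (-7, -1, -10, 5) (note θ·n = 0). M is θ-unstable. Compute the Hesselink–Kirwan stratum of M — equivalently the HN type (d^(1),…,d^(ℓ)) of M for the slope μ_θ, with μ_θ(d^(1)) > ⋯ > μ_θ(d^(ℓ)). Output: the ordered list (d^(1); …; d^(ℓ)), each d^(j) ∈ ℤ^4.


Barcode: M ≅ I[1,3], I[2,2]^2, I[4,4]^4. HN layers by μ_θ (4 steps, strictly decreasing):
  μ^(1)=5; μ^(2)=-1; μ^(3)=-11/2; μ^(4)=-7

((0, 0, 0, 4); (0, 2, 0, 0); (0, 1, 1, 0); (1, 0, 0, 0))


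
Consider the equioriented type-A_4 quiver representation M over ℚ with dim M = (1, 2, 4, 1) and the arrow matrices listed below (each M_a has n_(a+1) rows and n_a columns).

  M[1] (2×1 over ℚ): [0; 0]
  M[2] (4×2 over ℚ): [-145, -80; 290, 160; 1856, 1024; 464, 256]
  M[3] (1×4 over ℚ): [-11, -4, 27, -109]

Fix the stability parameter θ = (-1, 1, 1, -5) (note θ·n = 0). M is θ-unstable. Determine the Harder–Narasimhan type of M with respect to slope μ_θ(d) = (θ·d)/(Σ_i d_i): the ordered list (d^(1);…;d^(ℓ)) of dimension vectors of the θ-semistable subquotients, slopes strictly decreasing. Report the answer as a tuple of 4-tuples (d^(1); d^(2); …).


Barcode: M ≅ I[1,1], I[2,2], I[2,4], I[3,3]^3. HN layers by μ_θ (2 steps, strictly decreasing):
  μ^(1)=1; μ^(2)=-1

((0, 1, 3, 0); (1, 1, 1, 1))


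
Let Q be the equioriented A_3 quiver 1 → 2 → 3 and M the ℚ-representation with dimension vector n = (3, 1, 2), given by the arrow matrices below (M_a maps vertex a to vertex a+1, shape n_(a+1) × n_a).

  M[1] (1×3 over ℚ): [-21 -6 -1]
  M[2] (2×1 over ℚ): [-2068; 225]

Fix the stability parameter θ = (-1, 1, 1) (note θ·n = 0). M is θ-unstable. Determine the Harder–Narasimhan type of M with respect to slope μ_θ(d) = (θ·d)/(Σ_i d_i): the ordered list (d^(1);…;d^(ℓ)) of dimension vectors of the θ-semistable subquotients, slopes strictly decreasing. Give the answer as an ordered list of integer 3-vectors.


Via rank(M_{q-1}∘⋯∘M_p): M ≅ I[1,1]^2, I[1,3], I[3,3].
μ_θ-semistable layers: μ^(1)=1; μ^(2)=-1

((0, 1, 2); (3, 0, 0))


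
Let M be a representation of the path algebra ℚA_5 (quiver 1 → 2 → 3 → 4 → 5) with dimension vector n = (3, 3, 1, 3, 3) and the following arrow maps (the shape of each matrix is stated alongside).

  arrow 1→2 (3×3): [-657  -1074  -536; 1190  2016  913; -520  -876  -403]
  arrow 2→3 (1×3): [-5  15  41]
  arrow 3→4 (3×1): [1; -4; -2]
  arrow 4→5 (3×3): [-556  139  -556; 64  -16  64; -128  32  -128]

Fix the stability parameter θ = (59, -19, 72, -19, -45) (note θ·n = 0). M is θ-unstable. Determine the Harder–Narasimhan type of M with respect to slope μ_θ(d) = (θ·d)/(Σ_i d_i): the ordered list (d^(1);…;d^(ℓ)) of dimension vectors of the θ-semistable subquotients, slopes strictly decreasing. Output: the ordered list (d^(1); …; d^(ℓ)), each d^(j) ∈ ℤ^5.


Interval decomposition of M: I[1,1], I[1,2], I[1,4], I[2,2], I[4,4], I[4,5], I[5,5]^2.
HN type (ℓ=6): μ^(1)=59; μ^(2)=53/2; μ^(3)=20; μ^(4)=-19; μ^(5)=-32; μ^(6)=-45

((1, 0, 0, 0, 0); (0, 0, 1, 1, 0); (2, 2, 0, 0, 0); (0, 1, 0, 1, 0); (0, 0, 0, 1, 1); (0, 0, 0, 0, 2))


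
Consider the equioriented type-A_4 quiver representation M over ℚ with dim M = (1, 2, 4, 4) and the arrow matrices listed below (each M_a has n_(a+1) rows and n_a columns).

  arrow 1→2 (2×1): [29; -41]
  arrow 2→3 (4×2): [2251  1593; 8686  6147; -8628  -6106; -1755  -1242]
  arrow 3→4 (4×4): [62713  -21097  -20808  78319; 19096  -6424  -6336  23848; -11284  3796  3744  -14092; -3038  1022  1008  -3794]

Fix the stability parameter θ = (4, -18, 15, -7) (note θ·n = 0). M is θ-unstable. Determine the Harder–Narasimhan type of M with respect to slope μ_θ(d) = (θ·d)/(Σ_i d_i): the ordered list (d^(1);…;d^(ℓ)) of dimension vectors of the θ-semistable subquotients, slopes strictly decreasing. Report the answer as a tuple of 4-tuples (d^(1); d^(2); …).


Interval decomposition of M: I[1,3], I[2,3], I[3,3], I[3,4], I[4,4]^3.
HN type (ℓ=4): μ^(1)=15; μ^(2)=4; μ^(3)=-7; μ^(4)=-18

((0, 0, 3, 0); (0, 0, 1, 1); (1, 1, 0, 3); (0, 1, 0, 0))


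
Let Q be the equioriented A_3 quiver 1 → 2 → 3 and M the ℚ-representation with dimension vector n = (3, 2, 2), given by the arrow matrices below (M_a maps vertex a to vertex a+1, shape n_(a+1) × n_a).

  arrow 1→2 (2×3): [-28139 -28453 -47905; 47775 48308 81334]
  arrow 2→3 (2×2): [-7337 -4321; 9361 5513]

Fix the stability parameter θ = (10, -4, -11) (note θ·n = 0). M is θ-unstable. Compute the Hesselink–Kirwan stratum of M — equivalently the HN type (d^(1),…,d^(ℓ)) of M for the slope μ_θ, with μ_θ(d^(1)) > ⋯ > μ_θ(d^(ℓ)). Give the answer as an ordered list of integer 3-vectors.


Via rank(M_{q-1}∘⋯∘M_p): M ≅ I[1,1], I[1,2], I[1,3], I[3,3].
μ_θ-semistable layers: μ^(1)=10; μ^(2)=3; μ^(3)=-5/3; μ^(4)=-11

((1, 0, 0); (1, 1, 0); (1, 1, 1); (0, 0, 1))


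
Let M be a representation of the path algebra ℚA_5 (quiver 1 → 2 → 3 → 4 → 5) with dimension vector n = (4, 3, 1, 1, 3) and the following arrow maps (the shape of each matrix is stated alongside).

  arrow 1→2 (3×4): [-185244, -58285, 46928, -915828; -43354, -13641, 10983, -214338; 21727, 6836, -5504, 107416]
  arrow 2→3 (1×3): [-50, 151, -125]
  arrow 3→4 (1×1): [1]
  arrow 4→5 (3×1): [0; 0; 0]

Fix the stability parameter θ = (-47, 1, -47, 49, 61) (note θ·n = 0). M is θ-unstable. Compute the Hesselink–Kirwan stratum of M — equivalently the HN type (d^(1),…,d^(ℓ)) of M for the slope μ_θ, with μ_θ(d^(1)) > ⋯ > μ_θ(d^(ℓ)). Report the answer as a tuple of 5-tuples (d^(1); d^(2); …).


Barcode: M ≅ I[1,1], I[1,2]^2, I[1,4], I[5,5]^3. HN layers by μ_θ (5 steps, strictly decreasing):
  μ^(1)=61; μ^(2)=49; μ^(3)=1; μ^(4)=-23; μ^(5)=-47

((0, 0, 0, 0, 3); (0, 0, 0, 1, 0); (0, 2, 0, 0, 0); (0, 1, 1, 0, 0); (4, 0, 0, 0, 0))


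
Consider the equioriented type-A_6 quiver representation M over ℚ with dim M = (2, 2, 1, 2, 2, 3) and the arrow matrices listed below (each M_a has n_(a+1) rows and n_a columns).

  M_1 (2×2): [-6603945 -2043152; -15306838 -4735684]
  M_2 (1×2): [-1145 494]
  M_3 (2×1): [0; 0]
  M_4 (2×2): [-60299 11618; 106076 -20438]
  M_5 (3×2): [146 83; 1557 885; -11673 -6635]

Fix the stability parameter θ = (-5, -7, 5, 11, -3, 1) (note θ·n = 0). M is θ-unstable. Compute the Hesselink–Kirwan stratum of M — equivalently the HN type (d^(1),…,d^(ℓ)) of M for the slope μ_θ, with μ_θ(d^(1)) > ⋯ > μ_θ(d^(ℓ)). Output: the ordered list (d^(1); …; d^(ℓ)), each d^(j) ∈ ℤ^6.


Interval decomposition of M: I[1,2], I[1,3], I[4,6]^2, I[6,6].
HN type (ℓ=4): μ^(1)=5; μ^(2)=3; μ^(3)=1; μ^(4)=-6

((0, 0, 1, 0, 0, 0); (0, 0, 0, 2, 2, 2); (0, 0, 0, 0, 0, 1); (2, 2, 0, 0, 0, 0))


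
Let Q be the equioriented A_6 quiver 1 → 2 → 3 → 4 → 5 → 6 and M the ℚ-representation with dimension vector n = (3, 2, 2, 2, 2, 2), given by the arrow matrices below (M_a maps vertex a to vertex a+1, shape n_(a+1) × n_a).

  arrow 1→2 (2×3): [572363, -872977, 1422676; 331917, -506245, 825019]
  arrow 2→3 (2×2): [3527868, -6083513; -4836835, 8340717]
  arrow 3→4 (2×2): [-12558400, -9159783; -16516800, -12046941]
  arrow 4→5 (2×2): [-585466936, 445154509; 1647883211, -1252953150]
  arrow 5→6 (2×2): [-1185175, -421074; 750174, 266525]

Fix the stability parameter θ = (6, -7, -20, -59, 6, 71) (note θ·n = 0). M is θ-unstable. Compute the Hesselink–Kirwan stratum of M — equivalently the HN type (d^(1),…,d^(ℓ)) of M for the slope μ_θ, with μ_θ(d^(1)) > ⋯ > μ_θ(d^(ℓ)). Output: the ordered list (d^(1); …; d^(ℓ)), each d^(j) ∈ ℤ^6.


Barcode: M ≅ I[1,1], I[1,3], I[1,6], I[4,6]. HN layers by μ_θ (5 steps, strictly decreasing):
  μ^(1)=71; μ^(2)=6; μ^(3)=-7; μ^(4)=-20; μ^(5)=-59

((0, 0, 0, 0, 0, 2); (1, 0, 0, 0, 2, 0); (1, 1, 1, 0, 0, 0); (1, 1, 1, 1, 0, 0); (0, 0, 0, 1, 0, 0))


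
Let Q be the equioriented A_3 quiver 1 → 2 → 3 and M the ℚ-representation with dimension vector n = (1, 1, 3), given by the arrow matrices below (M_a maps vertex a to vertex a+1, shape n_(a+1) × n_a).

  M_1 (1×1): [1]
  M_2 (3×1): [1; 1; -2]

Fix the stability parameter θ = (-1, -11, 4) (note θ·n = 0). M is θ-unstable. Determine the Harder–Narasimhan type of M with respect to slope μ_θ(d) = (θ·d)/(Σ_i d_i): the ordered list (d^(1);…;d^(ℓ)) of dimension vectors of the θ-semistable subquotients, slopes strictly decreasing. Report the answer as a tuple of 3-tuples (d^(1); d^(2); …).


Barcode: M ≅ I[1,3], I[3,3]^2. HN layers by μ_θ (2 steps, strictly decreasing):
  μ^(1)=4; μ^(2)=-6

((0, 0, 3); (1, 1, 0))


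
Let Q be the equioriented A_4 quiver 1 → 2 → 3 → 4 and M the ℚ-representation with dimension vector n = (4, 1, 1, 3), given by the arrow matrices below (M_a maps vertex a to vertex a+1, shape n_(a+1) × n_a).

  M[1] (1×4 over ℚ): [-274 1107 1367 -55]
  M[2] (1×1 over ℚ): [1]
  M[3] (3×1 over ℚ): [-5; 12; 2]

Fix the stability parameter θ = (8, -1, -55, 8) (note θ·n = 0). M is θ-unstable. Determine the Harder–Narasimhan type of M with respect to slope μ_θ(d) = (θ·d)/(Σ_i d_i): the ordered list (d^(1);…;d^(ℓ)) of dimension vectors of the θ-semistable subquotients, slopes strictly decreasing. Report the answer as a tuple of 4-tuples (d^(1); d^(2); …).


Via rank(M_{q-1}∘⋯∘M_p): M ≅ I[1,1]^3, I[1,4], I[4,4]^2.
μ_θ-semistable layers: μ^(1)=8; μ^(2)=-16

((3, 0, 0, 3); (1, 1, 1, 0))


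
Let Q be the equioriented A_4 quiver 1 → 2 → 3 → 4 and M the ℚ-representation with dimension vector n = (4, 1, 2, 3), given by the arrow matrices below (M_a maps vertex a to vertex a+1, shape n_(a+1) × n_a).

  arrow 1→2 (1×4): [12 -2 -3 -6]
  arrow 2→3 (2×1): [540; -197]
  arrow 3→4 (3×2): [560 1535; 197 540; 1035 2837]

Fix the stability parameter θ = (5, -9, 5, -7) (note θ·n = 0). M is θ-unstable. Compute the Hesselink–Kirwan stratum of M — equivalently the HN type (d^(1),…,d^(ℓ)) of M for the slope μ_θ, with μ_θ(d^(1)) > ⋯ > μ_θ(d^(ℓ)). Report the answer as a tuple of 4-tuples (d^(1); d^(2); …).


Interval decomposition of M: I[1,1]^3, I[1,4], I[3,4], I[4,4].
HN type (ℓ=4): μ^(1)=5; μ^(2)=-1; μ^(3)=-2; μ^(4)=-7

((3, 0, 0, 0); (0, 0, 2, 2); (1, 1, 0, 0); (0, 0, 0, 1))
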